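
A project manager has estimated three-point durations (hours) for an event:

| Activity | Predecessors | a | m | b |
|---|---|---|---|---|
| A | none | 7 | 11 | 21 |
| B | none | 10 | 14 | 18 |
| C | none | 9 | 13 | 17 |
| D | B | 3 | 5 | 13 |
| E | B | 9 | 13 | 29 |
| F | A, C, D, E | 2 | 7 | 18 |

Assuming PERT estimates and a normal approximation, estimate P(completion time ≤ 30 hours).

0.059

te_A = (7 + 4·11 + 21)/6 = 72/6 = 12; σ²_A = ((21−7)/6)² = 5.444
te_B = (10 + 4·14 + 18)/6 = 84/6 = 14; σ²_B = ((18−10)/6)² = 1.778
te_C = (9 + 4·13 + 17)/6 = 78/6 = 13; σ²_C = ((17−9)/6)² = 1.778
te_D = (3 + 4·5 + 13)/6 = 36/6 = 6; σ²_D = ((13−3)/6)² = 2.778
te_E = (9 + 4·13 + 29)/6 = 90/6 = 15; σ²_E = ((29−9)/6)² = 11.111
te_F = (2 + 4·7 + 18)/6 = 48/6 = 8; σ²_F = ((18−2)/6)² = 7.111

Forward pass:
ES_A = 0; EF_A = 12
ES_B = 0; EF_B = 14
ES_C = 0; EF_C = 13
ES_D = 14; EF_D = 14+6 = 20
ES_E = 14; EF_E = 14+15 = 29
ES_F = max(EF_A=12, EF_C=13, EF_D=20, EF_E=29) = 29; EF_F = 29+8 = 37
Expected project duration μ = 37 hours. Critical path: B → E → F.

Variance along critical path = 1.778 + 11.111 + 7.111 = 20.000; σ = √20.000 = 4.472 hours.
Z = (30 − 37) / 4.472 = -1.565
P(T ≤ 30) = Φ(-1.565) ≈ 0.059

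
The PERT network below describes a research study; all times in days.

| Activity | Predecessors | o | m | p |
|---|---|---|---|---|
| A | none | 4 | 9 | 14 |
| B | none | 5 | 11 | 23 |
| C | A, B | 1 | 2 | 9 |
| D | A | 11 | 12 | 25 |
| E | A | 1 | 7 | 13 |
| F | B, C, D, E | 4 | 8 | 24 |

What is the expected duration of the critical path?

33 days

te_A = (4 + 4·9 + 14)/6 = 54/6 = 9
te_B = (5 + 4·11 + 23)/6 = 72/6 = 12
te_C = (1 + 4·2 + 9)/6 = 18/6 = 3
te_D = (11 + 4·12 + 25)/6 = 84/6 = 14
te_E = (1 + 4·7 + 13)/6 = 42/6 = 7
te_F = (4 + 4·8 + 24)/6 = 60/6 = 10

Forward pass:
ES_A = 0; EF_A = 9
ES_B = 0; EF_B = 12
ES_C = max(EF_A=9, EF_B=12) = 12; EF_C = 12+3 = 15
ES_D = 9; EF_D = 9+14 = 23
ES_E = 9; EF_E = 9+7 = 16
ES_F = max(EF_B=12, EF_C=15, EF_D=23, EF_E=16) = 23; EF_F = 23+10 = 33
Expected project duration μ = 33 days. Critical path: A → D → F.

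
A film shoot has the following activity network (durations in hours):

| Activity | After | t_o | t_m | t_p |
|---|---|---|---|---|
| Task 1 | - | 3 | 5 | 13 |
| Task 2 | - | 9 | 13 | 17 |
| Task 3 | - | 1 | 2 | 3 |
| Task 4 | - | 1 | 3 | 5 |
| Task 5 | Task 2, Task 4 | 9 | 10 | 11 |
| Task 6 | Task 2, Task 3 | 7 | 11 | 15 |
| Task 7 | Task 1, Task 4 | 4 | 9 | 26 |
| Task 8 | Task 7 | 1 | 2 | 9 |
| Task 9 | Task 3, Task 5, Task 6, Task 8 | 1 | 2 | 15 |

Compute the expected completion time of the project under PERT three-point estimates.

te_Task 1 = (3 + 4·5 + 13)/6 = 36/6 = 6
te_Task 2 = (9 + 4·13 + 17)/6 = 78/6 = 13
te_Task 3 = (1 + 4·2 + 3)/6 = 12/6 = 2
te_Task 4 = (1 + 4·3 + 5)/6 = 18/6 = 3
te_Task 5 = (9 + 4·10 + 11)/6 = 60/6 = 10
te_Task 6 = (7 + 4·11 + 15)/6 = 66/6 = 11
te_Task 7 = (4 + 4·9 + 26)/6 = 66/6 = 11
te_Task 8 = (1 + 4·2 + 9)/6 = 18/6 = 3
te_Task 9 = (1 + 4·2 + 15)/6 = 24/6 = 4

Forward pass:
ES_Task 1 = 0; EF_Task 1 = 6
ES_Task 2 = 0; EF_Task 2 = 13
ES_Task 3 = 0; EF_Task 3 = 2
ES_Task 4 = 0; EF_Task 4 = 3
ES_Task 5 = max(EF_Task 2=13, EF_Task 4=3) = 13; EF_Task 5 = 13+10 = 23
ES_Task 6 = max(EF_Task 2=13, EF_Task 3=2) = 13; EF_Task 6 = 13+11 = 24
ES_Task 7 = max(EF_Task 1=6, EF_Task 4=3) = 6; EF_Task 7 = 6+11 = 17
ES_Task 8 = 17; EF_Task 8 = 17+3 = 20
ES_Task 9 = max(EF_Task 3=2, EF_Task 5=23, EF_Task 6=24, EF_Task 8=20) = 24; EF_Task 9 = 24+4 = 28
Expected project duration μ = 28 hours. Critical path: Task 2 → Task 6 → Task 9.

28 hours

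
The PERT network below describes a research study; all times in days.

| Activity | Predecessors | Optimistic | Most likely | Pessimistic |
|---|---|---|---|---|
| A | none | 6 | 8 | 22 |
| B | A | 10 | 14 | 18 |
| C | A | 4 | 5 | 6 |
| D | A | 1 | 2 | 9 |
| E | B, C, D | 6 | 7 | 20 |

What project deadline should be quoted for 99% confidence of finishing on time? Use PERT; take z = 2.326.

te_A = (6 + 4·8 + 22)/6 = 60/6 = 10; σ²_A = ((22−6)/6)² = 7.111
te_B = (10 + 4·14 + 18)/6 = 84/6 = 14; σ²_B = ((18−10)/6)² = 1.778
te_C = (4 + 4·5 + 6)/6 = 30/6 = 5; σ²_C = ((6−4)/6)² = 0.111
te_D = (1 + 4·2 + 9)/6 = 18/6 = 3; σ²_D = ((9−1)/6)² = 1.778
te_E = (6 + 4·7 + 20)/6 = 54/6 = 9; σ²_E = ((20−6)/6)² = 5.444

Forward pass:
ES_A = 0; EF_A = 10
ES_B = 10; EF_B = 10+14 = 24
ES_C = 10; EF_C = 10+5 = 15
ES_D = 10; EF_D = 10+3 = 13
ES_E = max(EF_B=24, EF_C=15, EF_D=13) = 24; EF_E = 24+9 = 33
Expected project duration μ = 33 days. Critical path: A → B → E.

Variance along critical path = 7.111 + 1.778 + 5.444 = 14.333; σ = 3.786 days.
D = μ + z·σ = 33 + 2.326·3.786 = 41.8 days

41.8 days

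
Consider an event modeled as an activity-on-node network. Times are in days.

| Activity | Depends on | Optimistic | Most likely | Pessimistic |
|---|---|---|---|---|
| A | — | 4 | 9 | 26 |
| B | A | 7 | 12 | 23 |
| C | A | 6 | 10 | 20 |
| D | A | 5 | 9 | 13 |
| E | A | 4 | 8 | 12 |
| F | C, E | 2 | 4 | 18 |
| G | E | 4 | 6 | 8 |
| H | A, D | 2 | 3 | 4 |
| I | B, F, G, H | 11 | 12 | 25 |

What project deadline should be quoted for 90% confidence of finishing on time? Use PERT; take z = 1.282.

te_A = (4 + 4·9 + 26)/6 = 66/6 = 11; σ²_A = ((26−4)/6)² = 13.444
te_B = (7 + 4·12 + 23)/6 = 78/6 = 13; σ²_B = ((23−7)/6)² = 7.111
te_C = (6 + 4·10 + 20)/6 = 66/6 = 11; σ²_C = ((20−6)/6)² = 5.444
te_D = (5 + 4·9 + 13)/6 = 54/6 = 9; σ²_D = ((13−5)/6)² = 1.778
te_E = (4 + 4·8 + 12)/6 = 48/6 = 8; σ²_E = ((12−4)/6)² = 1.778
te_F = (2 + 4·4 + 18)/6 = 36/6 = 6; σ²_F = ((18−2)/6)² = 7.111
te_G = (4 + 4·6 + 8)/6 = 36/6 = 6; σ²_G = ((8−4)/6)² = 0.444
te_H = (2 + 4·3 + 4)/6 = 18/6 = 3; σ²_H = ((4−2)/6)² = 0.111
te_I = (11 + 4·12 + 25)/6 = 84/6 = 14; σ²_I = ((25−11)/6)² = 5.444

Forward pass:
ES_A = 0; EF_A = 11
ES_B = 11; EF_B = 11+13 = 24
ES_C = 11; EF_C = 11+11 = 22
ES_D = 11; EF_D = 11+9 = 20
ES_E = 11; EF_E = 11+8 = 19
ES_F = max(EF_C=22, EF_E=19) = 22; EF_F = 22+6 = 28
ES_G = 19; EF_G = 19+6 = 25
ES_H = max(EF_A=11, EF_D=20) = 20; EF_H = 20+3 = 23
ES_I = max(EF_B=24, EF_F=28, EF_G=25, EF_H=23) = 28; EF_I = 28+14 = 42
Expected project duration μ = 42 days. Critical path: A → C → F → I.

Variance along critical path = 13.444 + 5.444 + 7.111 + 5.444 = 31.444; σ = 5.608 days.
D = μ + z·σ = 42 + 1.282·5.608 = 49.2 days

49.2 days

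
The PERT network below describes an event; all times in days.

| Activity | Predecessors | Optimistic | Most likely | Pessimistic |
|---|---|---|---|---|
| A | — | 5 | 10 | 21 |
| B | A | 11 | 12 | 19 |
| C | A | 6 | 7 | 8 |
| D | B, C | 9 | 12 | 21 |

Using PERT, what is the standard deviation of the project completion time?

te_A = (5 + 4·10 + 21)/6 = 66/6 = 11; σ²_A = ((21−5)/6)² = 7.111
te_B = (11 + 4·12 + 19)/6 = 78/6 = 13; σ²_B = ((19−11)/6)² = 1.778
te_C = (6 + 4·7 + 8)/6 = 42/6 = 7; σ²_C = ((8−6)/6)² = 0.111
te_D = (9 + 4·12 + 21)/6 = 78/6 = 13; σ²_D = ((21−9)/6)² = 4.000

Forward pass:
ES_A = 0; EF_A = 11
ES_B = 11; EF_B = 11+13 = 24
ES_C = 11; EF_C = 11+7 = 18
ES_D = max(EF_B=24, EF_C=18) = 24; EF_D = 24+13 = 37
Expected project duration μ = 37 days. Critical path: A → B → D.

Variance along critical path = 7.111 + 1.778 + 4.000 = 12.889
σ = √12.889 = 3.590 days

3.59 days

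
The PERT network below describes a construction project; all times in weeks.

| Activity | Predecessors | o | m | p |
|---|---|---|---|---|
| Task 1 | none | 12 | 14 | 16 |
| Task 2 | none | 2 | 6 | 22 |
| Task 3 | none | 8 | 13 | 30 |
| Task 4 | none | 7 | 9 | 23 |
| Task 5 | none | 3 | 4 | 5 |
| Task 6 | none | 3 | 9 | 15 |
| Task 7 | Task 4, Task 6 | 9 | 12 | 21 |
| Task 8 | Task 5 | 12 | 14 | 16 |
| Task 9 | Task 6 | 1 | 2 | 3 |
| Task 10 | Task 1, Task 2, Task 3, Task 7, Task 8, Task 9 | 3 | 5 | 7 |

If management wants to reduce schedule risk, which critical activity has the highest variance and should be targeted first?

te_Task 1 = (12 + 4·14 + 16)/6 = 84/6 = 14; σ²_Task 1 = ((16−12)/6)² = 0.444
te_Task 2 = (2 + 4·6 + 22)/6 = 48/6 = 8; σ²_Task 2 = ((22−2)/6)² = 11.111
te_Task 3 = (8 + 4·13 + 30)/6 = 90/6 = 15; σ²_Task 3 = ((30−8)/6)² = 13.444
te_Task 4 = (7 + 4·9 + 23)/6 = 66/6 = 11; σ²_Task 4 = ((23−7)/6)² = 7.111
te_Task 5 = (3 + 4·4 + 5)/6 = 24/6 = 4; σ²_Task 5 = ((5−3)/6)² = 0.111
te_Task 6 = (3 + 4·9 + 15)/6 = 54/6 = 9; σ²_Task 6 = ((15−3)/6)² = 4.000
te_Task 7 = (9 + 4·12 + 21)/6 = 78/6 = 13; σ²_Task 7 = ((21−9)/6)² = 4.000
te_Task 8 = (12 + 4·14 + 16)/6 = 84/6 = 14; σ²_Task 8 = ((16−12)/6)² = 0.444
te_Task 9 = (1 + 4·2 + 3)/6 = 12/6 = 2; σ²_Task 9 = ((3−1)/6)² = 0.111
te_Task 10 = (3 + 4·5 + 7)/6 = 30/6 = 5; σ²_Task 10 = ((7−3)/6)² = 0.444

Forward pass:
ES_Task 1 = 0; EF_Task 1 = 14
ES_Task 2 = 0; EF_Task 2 = 8
ES_Task 3 = 0; EF_Task 3 = 15
ES_Task 4 = 0; EF_Task 4 = 11
ES_Task 5 = 0; EF_Task 5 = 4
ES_Task 6 = 0; EF_Task 6 = 9
ES_Task 7 = max(EF_Task 4=11, EF_Task 6=9) = 11; EF_Task 7 = 11+13 = 24
ES_Task 8 = 4; EF_Task 8 = 4+14 = 18
ES_Task 9 = 9; EF_Task 9 = 9+2 = 11
ES_Task 10 = max(EF_Task 1=14, EF_Task 2=8, EF_Task 3=15, EF_Task 7=24, EF_Task 8=18, EF_Task 9=11) = 24; EF_Task 10 = 24+5 = 29
Expected project duration μ = 29 weeks. Critical path: Task 4 → Task 7 → Task 10.

Variances on critical path: σ²_Task 4=7.111, σ²_Task 7=4.000, σ²_Task 10=0.444.
Largest is σ²_Task 4 = 7.111.

Task 4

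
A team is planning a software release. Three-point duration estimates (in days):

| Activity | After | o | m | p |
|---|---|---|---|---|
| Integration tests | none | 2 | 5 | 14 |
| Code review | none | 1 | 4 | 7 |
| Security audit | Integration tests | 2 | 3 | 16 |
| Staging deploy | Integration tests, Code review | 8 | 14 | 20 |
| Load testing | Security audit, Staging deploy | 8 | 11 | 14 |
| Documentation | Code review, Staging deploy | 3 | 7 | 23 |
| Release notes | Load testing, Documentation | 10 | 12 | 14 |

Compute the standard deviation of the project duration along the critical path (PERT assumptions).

3.07 days

te_Integration tests = (2 + 4·5 + 14)/6 = 36/6 = 6; σ²_Integration tests = ((14−2)/6)² = 4.000
te_Code review = (1 + 4·4 + 7)/6 = 24/6 = 4; σ²_Code review = ((7−1)/6)² = 1.000
te_Security audit = (2 + 4·3 + 16)/6 = 30/6 = 5; σ²_Security audit = ((16−2)/6)² = 5.444
te_Staging deploy = (8 + 4·14 + 20)/6 = 84/6 = 14; σ²_Staging deploy = ((20−8)/6)² = 4.000
te_Load testing = (8 + 4·11 + 14)/6 = 66/6 = 11; σ²_Load testing = ((14−8)/6)² = 1.000
te_Documentation = (3 + 4·7 + 23)/6 = 54/6 = 9; σ²_Documentation = ((23−3)/6)² = 11.111
te_Release notes = (10 + 4·12 + 14)/6 = 72/6 = 12; σ²_Release notes = ((14−10)/6)² = 0.444

Forward pass:
ES_Integration tests = 0; EF_Integration tests = 6
ES_Code review = 0; EF_Code review = 4
ES_Security audit = 6; EF_Security audit = 6+5 = 11
ES_Staging deploy = max(EF_Integration tests=6, EF_Code review=4) = 6; EF_Staging deploy = 6+14 = 20
ES_Load testing = max(EF_Security audit=11, EF_Staging deploy=20) = 20; EF_Load testing = 20+11 = 31
ES_Documentation = max(EF_Code review=4, EF_Staging deploy=20) = 20; EF_Documentation = 20+9 = 29
ES_Release notes = max(EF_Load testing=31, EF_Documentation=29) = 31; EF_Release notes = 31+12 = 43
Expected project duration μ = 43 days. Critical path: Integration tests → Staging deploy → Load testing → Release notes.

Variance along critical path = 4.000 + 4.000 + 1.000 + 0.444 = 9.444
σ = √9.444 = 3.073 days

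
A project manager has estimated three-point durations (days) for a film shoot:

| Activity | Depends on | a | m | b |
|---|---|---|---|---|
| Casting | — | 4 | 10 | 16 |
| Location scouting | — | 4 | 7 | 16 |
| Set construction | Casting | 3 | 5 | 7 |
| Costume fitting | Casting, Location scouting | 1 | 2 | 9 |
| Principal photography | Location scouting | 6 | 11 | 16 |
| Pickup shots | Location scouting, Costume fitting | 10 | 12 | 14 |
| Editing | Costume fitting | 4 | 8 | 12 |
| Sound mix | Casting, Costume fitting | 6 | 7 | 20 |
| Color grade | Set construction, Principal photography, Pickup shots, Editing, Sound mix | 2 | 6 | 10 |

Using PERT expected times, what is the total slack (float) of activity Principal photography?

6 days

te_Casting = (4 + 4·10 + 16)/6 = 60/6 = 10
te_Location scouting = (4 + 4·7 + 16)/6 = 48/6 = 8
te_Set construction = (3 + 4·5 + 7)/6 = 30/6 = 5
te_Costume fitting = (1 + 4·2 + 9)/6 = 18/6 = 3
te_Principal photography = (6 + 4·11 + 16)/6 = 66/6 = 11
te_Pickup shots = (10 + 4·12 + 14)/6 = 72/6 = 12
te_Editing = (4 + 4·8 + 12)/6 = 48/6 = 8
te_Sound mix = (6 + 4·7 + 20)/6 = 54/6 = 9
te_Color grade = (2 + 4·6 + 10)/6 = 36/6 = 6

Forward pass:
ES_Casting = 0; EF_Casting = 10
ES_Location scouting = 0; EF_Location scouting = 8
ES_Set construction = 10; EF_Set construction = 10+5 = 15
ES_Costume fitting = max(EF_Casting=10, EF_Location scouting=8) = 10; EF_Costume fitting = 10+3 = 13
ES_Principal photography = 8; EF_Principal photography = 8+11 = 19
ES_Pickup shots = max(EF_Location scouting=8, EF_Costume fitting=13) = 13; EF_Pickup shots = 13+12 = 25
ES_Editing = 13; EF_Editing = 13+8 = 21
ES_Sound mix = max(EF_Casting=10, EF_Costume fitting=13) = 13; EF_Sound mix = 13+9 = 22
ES_Color grade = max(EF_Set construction=15, EF_Principal photography=19, EF_Pickup shots=25, EF_Editing=21, EF_Sound mix=22) = 25; EF_Color grade = 25+6 = 31
Expected project duration μ = 31 days. Critical path: Casting → Costume fitting → Pickup shots → Color grade.

Backward pass:
LF_Color grade = 31; LS_Color grade = 31−6 = 25
LF_Sound mix = LS_Color grade = 25; LS_Sound mix = 25−9 = 16
LF_Editing = LS_Color grade = 25; LS_Editing = 25−8 = 17
LF_Pickup shots = LS_Color grade = 25; LS_Pickup shots = 25−12 = 13
LF_Principal photography = LS_Color grade = 25; LS_Principal photography = 25−11 = 14
LF_Costume fitting = min(LS_Pickup shots=13, LS_Editing=17, LS_Sound mix=16) = 13; LS_Costume fitting = 13−3 = 10
LF_Set construction = LS_Color grade = 25; LS_Set construction = 25−5 = 20
LF_Location scouting = min(LS_Costume fitting=10, LS_Principal photography=14, LS_Pickup shots=13) = 10; LS_Location scouting = 10−8 = 2
LF_Casting = min(LS_Set construction=20, LS_Costume fitting=10, LS_Sound mix=16) = 10; LS_Casting = 10−10 = 0
Slack_Principal photography = LS_Principal photography − ES_Principal photography = 14 − 8 = 6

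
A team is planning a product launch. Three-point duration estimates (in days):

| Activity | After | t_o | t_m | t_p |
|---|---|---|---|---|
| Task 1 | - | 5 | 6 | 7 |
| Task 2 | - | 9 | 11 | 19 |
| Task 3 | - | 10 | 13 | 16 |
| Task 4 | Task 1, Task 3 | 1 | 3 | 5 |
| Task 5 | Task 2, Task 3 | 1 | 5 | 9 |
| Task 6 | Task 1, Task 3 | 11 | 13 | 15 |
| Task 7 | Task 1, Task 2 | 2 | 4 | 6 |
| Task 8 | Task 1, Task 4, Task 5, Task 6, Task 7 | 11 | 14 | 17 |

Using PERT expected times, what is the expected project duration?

te_Task 1 = (5 + 4·6 + 7)/6 = 36/6 = 6
te_Task 2 = (9 + 4·11 + 19)/6 = 72/6 = 12
te_Task 3 = (10 + 4·13 + 16)/6 = 78/6 = 13
te_Task 4 = (1 + 4·3 + 5)/6 = 18/6 = 3
te_Task 5 = (1 + 4·5 + 9)/6 = 30/6 = 5
te_Task 6 = (11 + 4·13 + 15)/6 = 78/6 = 13
te_Task 7 = (2 + 4·4 + 6)/6 = 24/6 = 4
te_Task 8 = (11 + 4·14 + 17)/6 = 84/6 = 14

Forward pass:
ES_Task 1 = 0; EF_Task 1 = 6
ES_Task 2 = 0; EF_Task 2 = 12
ES_Task 3 = 0; EF_Task 3 = 13
ES_Task 4 = max(EF_Task 1=6, EF_Task 3=13) = 13; EF_Task 4 = 13+3 = 16
ES_Task 5 = max(EF_Task 2=12, EF_Task 3=13) = 13; EF_Task 5 = 13+5 = 18
ES_Task 6 = max(EF_Task 1=6, EF_Task 3=13) = 13; EF_Task 6 = 13+13 = 26
ES_Task 7 = max(EF_Task 1=6, EF_Task 2=12) = 12; EF_Task 7 = 12+4 = 16
ES_Task 8 = max(EF_Task 1=6, EF_Task 4=16, EF_Task 5=18, EF_Task 6=26, EF_Task 7=16) = 26; EF_Task 8 = 26+14 = 40
Expected project duration μ = 40 days. Critical path: Task 3 → Task 6 → Task 8.

40 days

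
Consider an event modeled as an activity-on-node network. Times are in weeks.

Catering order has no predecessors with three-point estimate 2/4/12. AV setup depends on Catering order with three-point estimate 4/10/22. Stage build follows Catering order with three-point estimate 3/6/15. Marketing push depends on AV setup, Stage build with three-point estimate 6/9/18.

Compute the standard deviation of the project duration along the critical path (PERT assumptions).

3.97 weeks

te_Catering order = (2 + 4·4 + 12)/6 = 30/6 = 5; σ²_Catering order = ((12−2)/6)² = 2.778
te_AV setup = (4 + 4·10 + 22)/6 = 66/6 = 11; σ²_AV setup = ((22−4)/6)² = 9.000
te_Stage build = (3 + 4·6 + 15)/6 = 42/6 = 7; σ²_Stage build = ((15−3)/6)² = 4.000
te_Marketing push = (6 + 4·9 + 18)/6 = 60/6 = 10; σ²_Marketing push = ((18−6)/6)² = 4.000

Forward pass:
ES_Catering order = 0; EF_Catering order = 5
ES_AV setup = 5; EF_AV setup = 5+11 = 16
ES_Stage build = 5; EF_Stage build = 5+7 = 12
ES_Marketing push = max(EF_AV setup=16, EF_Stage build=12) = 16; EF_Marketing push = 16+10 = 26
Expected project duration μ = 26 weeks. Critical path: Catering order → AV setup → Marketing push.

Variance along critical path = 2.778 + 9.000 + 4.000 = 15.778
σ = √15.778 = 3.972 weeks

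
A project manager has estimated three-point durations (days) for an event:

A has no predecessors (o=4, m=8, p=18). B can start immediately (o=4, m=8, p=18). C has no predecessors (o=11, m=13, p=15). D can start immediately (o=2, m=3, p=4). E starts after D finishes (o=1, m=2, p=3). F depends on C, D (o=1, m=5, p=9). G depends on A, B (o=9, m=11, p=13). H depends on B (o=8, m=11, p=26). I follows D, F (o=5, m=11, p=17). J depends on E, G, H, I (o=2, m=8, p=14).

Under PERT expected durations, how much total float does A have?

te_A = (4 + 4·8 + 18)/6 = 54/6 = 9
te_B = (4 + 4·8 + 18)/6 = 54/6 = 9
te_C = (11 + 4·13 + 15)/6 = 78/6 = 13
te_D = (2 + 4·3 + 4)/6 = 18/6 = 3
te_E = (1 + 4·2 + 3)/6 = 12/6 = 2
te_F = (1 + 4·5 + 9)/6 = 30/6 = 5
te_G = (9 + 4·11 + 13)/6 = 66/6 = 11
te_H = (8 + 4·11 + 26)/6 = 78/6 = 13
te_I = (5 + 4·11 + 17)/6 = 66/6 = 11
te_J = (2 + 4·8 + 14)/6 = 48/6 = 8

Forward pass:
ES_A = 0; EF_A = 9
ES_B = 0; EF_B = 9
ES_C = 0; EF_C = 13
ES_D = 0; EF_D = 3
ES_E = 3; EF_E = 3+2 = 5
ES_F = max(EF_C=13, EF_D=3) = 13; EF_F = 13+5 = 18
ES_G = max(EF_A=9, EF_B=9) = 9; EF_G = 9+11 = 20
ES_H = 9; EF_H = 9+13 = 22
ES_I = max(EF_D=3, EF_F=18) = 18; EF_I = 18+11 = 29
ES_J = max(EF_E=5, EF_G=20, EF_H=22, EF_I=29) = 29; EF_J = 29+8 = 37
Expected project duration μ = 37 days. Critical path: C → F → I → J.

Backward pass:
LF_J = 37; LS_J = 37−8 = 29
LF_I = LS_J = 29; LS_I = 29−11 = 18
LF_H = LS_J = 29; LS_H = 29−13 = 16
LF_G = LS_J = 29; LS_G = 29−11 = 18
LF_F = LS_I = 18; LS_F = 18−5 = 13
LF_E = LS_J = 29; LS_E = 29−2 = 27
LF_D = min(LS_E=27, LS_F=13, LS_I=18) = 13; LS_D = 13−3 = 10
LF_C = LS_F = 13; LS_C = 13−13 = 0
LF_B = min(LS_G=18, LS_H=16) = 16; LS_B = 16−9 = 7
LF_A = LS_G = 18; LS_A = 18−9 = 9
Slack_A = LS_A − ES_A = 9 − 0 = 9

9 days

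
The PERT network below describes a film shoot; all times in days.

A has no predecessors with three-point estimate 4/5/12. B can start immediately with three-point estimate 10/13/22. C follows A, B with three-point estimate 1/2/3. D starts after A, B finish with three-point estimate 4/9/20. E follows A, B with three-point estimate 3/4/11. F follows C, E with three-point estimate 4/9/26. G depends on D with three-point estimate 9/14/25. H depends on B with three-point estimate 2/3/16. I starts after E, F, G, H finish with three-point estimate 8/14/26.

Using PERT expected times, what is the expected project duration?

te_A = (4 + 4·5 + 12)/6 = 36/6 = 6
te_B = (10 + 4·13 + 22)/6 = 84/6 = 14
te_C = (1 + 4·2 + 3)/6 = 12/6 = 2
te_D = (4 + 4·9 + 20)/6 = 60/6 = 10
te_E = (3 + 4·4 + 11)/6 = 30/6 = 5
te_F = (4 + 4·9 + 26)/6 = 66/6 = 11
te_G = (9 + 4·14 + 25)/6 = 90/6 = 15
te_H = (2 + 4·3 + 16)/6 = 30/6 = 5
te_I = (8 + 4·14 + 26)/6 = 90/6 = 15

Forward pass:
ES_A = 0; EF_A = 6
ES_B = 0; EF_B = 14
ES_C = max(EF_A=6, EF_B=14) = 14; EF_C = 14+2 = 16
ES_D = max(EF_A=6, EF_B=14) = 14; EF_D = 14+10 = 24
ES_E = max(EF_A=6, EF_B=14) = 14; EF_E = 14+5 = 19
ES_F = max(EF_C=16, EF_E=19) = 19; EF_F = 19+11 = 30
ES_G = 24; EF_G = 24+15 = 39
ES_H = 14; EF_H = 14+5 = 19
ES_I = max(EF_E=19, EF_F=30, EF_G=39, EF_H=19) = 39; EF_I = 39+15 = 54
Expected project duration μ = 54 days. Critical path: B → D → G → I.

54 days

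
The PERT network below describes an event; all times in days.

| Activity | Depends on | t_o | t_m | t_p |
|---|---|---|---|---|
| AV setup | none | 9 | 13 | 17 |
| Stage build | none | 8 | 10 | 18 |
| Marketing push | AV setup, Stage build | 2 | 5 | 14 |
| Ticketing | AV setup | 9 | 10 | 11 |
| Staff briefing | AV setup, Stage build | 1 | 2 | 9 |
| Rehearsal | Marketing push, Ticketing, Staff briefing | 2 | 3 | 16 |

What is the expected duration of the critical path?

28 days

te_AV setup = (9 + 4·13 + 17)/6 = 78/6 = 13
te_Stage build = (8 + 4·10 + 18)/6 = 66/6 = 11
te_Marketing push = (2 + 4·5 + 14)/6 = 36/6 = 6
te_Ticketing = (9 + 4·10 + 11)/6 = 60/6 = 10
te_Staff briefing = (1 + 4·2 + 9)/6 = 18/6 = 3
te_Rehearsal = (2 + 4·3 + 16)/6 = 30/6 = 5

Forward pass:
ES_AV setup = 0; EF_AV setup = 13
ES_Stage build = 0; EF_Stage build = 11
ES_Marketing push = max(EF_AV setup=13, EF_Stage build=11) = 13; EF_Marketing push = 13+6 = 19
ES_Ticketing = 13; EF_Ticketing = 13+10 = 23
ES_Staff briefing = max(EF_AV setup=13, EF_Stage build=11) = 13; EF_Staff briefing = 13+3 = 16
ES_Rehearsal = max(EF_Marketing push=19, EF_Ticketing=23, EF_Staff briefing=16) = 23; EF_Rehearsal = 23+5 = 28
Expected project duration μ = 28 days. Critical path: AV setup → Ticketing → Rehearsal.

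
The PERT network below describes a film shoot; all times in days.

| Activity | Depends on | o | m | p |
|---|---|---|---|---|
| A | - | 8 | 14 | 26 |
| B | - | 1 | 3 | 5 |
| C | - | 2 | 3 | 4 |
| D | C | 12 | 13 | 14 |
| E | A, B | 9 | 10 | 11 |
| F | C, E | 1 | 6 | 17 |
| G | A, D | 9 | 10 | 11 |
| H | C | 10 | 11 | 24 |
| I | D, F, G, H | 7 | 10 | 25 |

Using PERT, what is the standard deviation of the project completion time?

te_A = (8 + 4·14 + 26)/6 = 90/6 = 15; σ²_A = ((26−8)/6)² = 9.000
te_B = (1 + 4·3 + 5)/6 = 18/6 = 3; σ²_B = ((5−1)/6)² = 0.444
te_C = (2 + 4·3 + 4)/6 = 18/6 = 3; σ²_C = ((4−2)/6)² = 0.111
te_D = (12 + 4·13 + 14)/6 = 78/6 = 13; σ²_D = ((14−12)/6)² = 0.111
te_E = (9 + 4·10 + 11)/6 = 60/6 = 10; σ²_E = ((11−9)/6)² = 0.111
te_F = (1 + 4·6 + 17)/6 = 42/6 = 7; σ²_F = ((17−1)/6)² = 7.111
te_G = (9 + 4·10 + 11)/6 = 60/6 = 10; σ²_G = ((11−9)/6)² = 0.111
te_H = (10 + 4·11 + 24)/6 = 78/6 = 13; σ²_H = ((24−10)/6)² = 5.444
te_I = (7 + 4·10 + 25)/6 = 72/6 = 12; σ²_I = ((25−7)/6)² = 9.000

Forward pass:
ES_A = 0; EF_A = 15
ES_B = 0; EF_B = 3
ES_C = 0; EF_C = 3
ES_D = 3; EF_D = 3+13 = 16
ES_E = max(EF_A=15, EF_B=3) = 15; EF_E = 15+10 = 25
ES_F = max(EF_C=3, EF_E=25) = 25; EF_F = 25+7 = 32
ES_G = max(EF_A=15, EF_D=16) = 16; EF_G = 16+10 = 26
ES_H = 3; EF_H = 3+13 = 16
ES_I = max(EF_D=16, EF_F=32, EF_G=26, EF_H=16) = 32; EF_I = 32+12 = 44
Expected project duration μ = 44 days. Critical path: A → E → F → I.

Variance along critical path = 9.000 + 0.111 + 7.111 + 9.000 = 25.222
σ = √25.222 = 5.022 days

5.02 days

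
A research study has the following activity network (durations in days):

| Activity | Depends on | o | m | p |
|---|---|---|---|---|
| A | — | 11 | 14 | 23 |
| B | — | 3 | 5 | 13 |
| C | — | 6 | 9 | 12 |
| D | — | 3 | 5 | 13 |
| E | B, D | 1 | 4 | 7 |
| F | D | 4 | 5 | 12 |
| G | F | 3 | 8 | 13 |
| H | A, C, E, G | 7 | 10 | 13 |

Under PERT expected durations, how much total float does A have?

5 days

te_A = (11 + 4·14 + 23)/6 = 90/6 = 15
te_B = (3 + 4·5 + 13)/6 = 36/6 = 6
te_C = (6 + 4·9 + 12)/6 = 54/6 = 9
te_D = (3 + 4·5 + 13)/6 = 36/6 = 6
te_E = (1 + 4·4 + 7)/6 = 24/6 = 4
te_F = (4 + 4·5 + 12)/6 = 36/6 = 6
te_G = (3 + 4·8 + 13)/6 = 48/6 = 8
te_H = (7 + 4·10 + 13)/6 = 60/6 = 10

Forward pass:
ES_A = 0; EF_A = 15
ES_B = 0; EF_B = 6
ES_C = 0; EF_C = 9
ES_D = 0; EF_D = 6
ES_E = max(EF_B=6, EF_D=6) = 6; EF_E = 6+4 = 10
ES_F = 6; EF_F = 6+6 = 12
ES_G = 12; EF_G = 12+8 = 20
ES_H = max(EF_A=15, EF_C=9, EF_E=10, EF_G=20) = 20; EF_H = 20+10 = 30
Expected project duration μ = 30 days. Critical path: D → F → G → H.

Backward pass:
LF_H = 30; LS_H = 30−10 = 20
LF_G = LS_H = 20; LS_G = 20−8 = 12
LF_F = LS_G = 12; LS_F = 12−6 = 6
LF_E = LS_H = 20; LS_E = 20−4 = 16
LF_D = min(LS_E=16, LS_F=6) = 6; LS_D = 6−6 = 0
LF_C = LS_H = 20; LS_C = 20−9 = 11
LF_B = LS_E = 16; LS_B = 16−6 = 10
LF_A = LS_H = 20; LS_A = 20−15 = 5
Slack_A = LS_A − ES_A = 5 − 0 = 5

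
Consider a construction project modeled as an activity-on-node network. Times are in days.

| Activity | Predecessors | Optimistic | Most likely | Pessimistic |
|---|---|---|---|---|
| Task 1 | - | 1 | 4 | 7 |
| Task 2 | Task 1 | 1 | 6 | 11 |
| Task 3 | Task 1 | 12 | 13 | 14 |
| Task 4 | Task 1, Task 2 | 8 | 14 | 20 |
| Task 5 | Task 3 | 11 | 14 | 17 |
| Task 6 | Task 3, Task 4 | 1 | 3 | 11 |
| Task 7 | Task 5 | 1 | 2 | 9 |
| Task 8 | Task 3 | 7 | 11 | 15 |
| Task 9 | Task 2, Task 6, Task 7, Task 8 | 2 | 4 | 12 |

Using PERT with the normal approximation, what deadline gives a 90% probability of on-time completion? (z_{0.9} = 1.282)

42.3 days

te_Task 1 = (1 + 4·4 + 7)/6 = 24/6 = 4; σ²_Task 1 = ((7−1)/6)² = 1.000
te_Task 2 = (1 + 4·6 + 11)/6 = 36/6 = 6; σ²_Task 2 = ((11−1)/6)² = 2.778
te_Task 3 = (12 + 4·13 + 14)/6 = 78/6 = 13; σ²_Task 3 = ((14−12)/6)² = 0.111
te_Task 4 = (8 + 4·14 + 20)/6 = 84/6 = 14; σ²_Task 4 = ((20−8)/6)² = 4.000
te_Task 5 = (11 + 4·14 + 17)/6 = 84/6 = 14; σ²_Task 5 = ((17−11)/6)² = 1.000
te_Task 6 = (1 + 4·3 + 11)/6 = 24/6 = 4; σ²_Task 6 = ((11−1)/6)² = 2.778
te_Task 7 = (1 + 4·2 + 9)/6 = 18/6 = 3; σ²_Task 7 = ((9−1)/6)² = 1.778
te_Task 8 = (7 + 4·11 + 15)/6 = 66/6 = 11; σ²_Task 8 = ((15−7)/6)² = 1.778
te_Task 9 = (2 + 4·4 + 12)/6 = 30/6 = 5; σ²_Task 9 = ((12−2)/6)² = 2.778

Forward pass:
ES_Task 1 = 0; EF_Task 1 = 4
ES_Task 2 = 4; EF_Task 2 = 4+6 = 10
ES_Task 3 = 4; EF_Task 3 = 4+13 = 17
ES_Task 4 = max(EF_Task 1=4, EF_Task 2=10) = 10; EF_Task 4 = 10+14 = 24
ES_Task 5 = 17; EF_Task 5 = 17+14 = 31
ES_Task 6 = max(EF_Task 3=17, EF_Task 4=24) = 24; EF_Task 6 = 24+4 = 28
ES_Task 7 = 31; EF_Task 7 = 31+3 = 34
ES_Task 8 = 17; EF_Task 8 = 17+11 = 28
ES_Task 9 = max(EF_Task 2=10, EF_Task 6=28, EF_Task 7=34, EF_Task 8=28) = 34; EF_Task 9 = 34+5 = 39
Expected project duration μ = 39 days. Critical path: Task 1 → Task 3 → Task 5 → Task 7 → Task 9.

Variance along critical path = 1.000 + 0.111 + 1.000 + 1.778 + 2.778 = 6.667; σ = 2.582 days.
D = μ + z·σ = 39 + 1.282·2.582 = 42.3 days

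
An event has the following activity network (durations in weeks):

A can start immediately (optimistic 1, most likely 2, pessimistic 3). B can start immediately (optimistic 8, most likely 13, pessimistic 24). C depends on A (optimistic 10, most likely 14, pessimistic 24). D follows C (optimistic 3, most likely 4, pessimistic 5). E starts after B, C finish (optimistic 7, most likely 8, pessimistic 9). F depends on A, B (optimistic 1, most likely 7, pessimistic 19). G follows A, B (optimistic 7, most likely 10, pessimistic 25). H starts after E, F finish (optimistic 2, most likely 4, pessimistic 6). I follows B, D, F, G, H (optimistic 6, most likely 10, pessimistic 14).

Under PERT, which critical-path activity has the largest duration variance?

C

te_A = (1 + 4·2 + 3)/6 = 12/6 = 2; σ²_A = ((3−1)/6)² = 0.111
te_B = (8 + 4·13 + 24)/6 = 84/6 = 14; σ²_B = ((24−8)/6)² = 7.111
te_C = (10 + 4·14 + 24)/6 = 90/6 = 15; σ²_C = ((24−10)/6)² = 5.444
te_D = (3 + 4·4 + 5)/6 = 24/6 = 4; σ²_D = ((5−3)/6)² = 0.111
te_E = (7 + 4·8 + 9)/6 = 48/6 = 8; σ²_E = ((9−7)/6)² = 0.111
te_F = (1 + 4·7 + 19)/6 = 48/6 = 8; σ²_F = ((19−1)/6)² = 9.000
te_G = (7 + 4·10 + 25)/6 = 72/6 = 12; σ²_G = ((25−7)/6)² = 9.000
te_H = (2 + 4·4 + 6)/6 = 24/6 = 4; σ²_H = ((6−2)/6)² = 0.444
te_I = (6 + 4·10 + 14)/6 = 60/6 = 10; σ²_I = ((14−6)/6)² = 1.778

Forward pass:
ES_A = 0; EF_A = 2
ES_B = 0; EF_B = 14
ES_C = 2; EF_C = 2+15 = 17
ES_D = 17; EF_D = 17+4 = 21
ES_E = max(EF_B=14, EF_C=17) = 17; EF_E = 17+8 = 25
ES_F = max(EF_A=2, EF_B=14) = 14; EF_F = 14+8 = 22
ES_G = max(EF_A=2, EF_B=14) = 14; EF_G = 14+12 = 26
ES_H = max(EF_E=25, EF_F=22) = 25; EF_H = 25+4 = 29
ES_I = max(EF_B=14, EF_D=21, EF_F=22, EF_G=26, EF_H=29) = 29; EF_I = 29+10 = 39
Expected project duration μ = 39 weeks. Critical path: A → C → E → H → I.

Variances on critical path: σ²_A=0.111, σ²_C=5.444, σ²_E=0.111, σ²_H=0.444, σ²_I=1.778.
Largest is σ²_C = 5.444.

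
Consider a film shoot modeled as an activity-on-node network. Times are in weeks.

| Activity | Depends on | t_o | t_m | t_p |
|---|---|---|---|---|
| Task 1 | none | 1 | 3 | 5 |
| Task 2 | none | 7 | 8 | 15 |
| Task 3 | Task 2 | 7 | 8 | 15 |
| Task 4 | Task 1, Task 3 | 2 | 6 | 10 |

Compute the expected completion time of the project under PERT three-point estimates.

24 weeks

te_Task 1 = (1 + 4·3 + 5)/6 = 18/6 = 3
te_Task 2 = (7 + 4·8 + 15)/6 = 54/6 = 9
te_Task 3 = (7 + 4·8 + 15)/6 = 54/6 = 9
te_Task 4 = (2 + 4·6 + 10)/6 = 36/6 = 6

Forward pass:
ES_Task 1 = 0; EF_Task 1 = 3
ES_Task 2 = 0; EF_Task 2 = 9
ES_Task 3 = 9; EF_Task 3 = 9+9 = 18
ES_Task 4 = max(EF_Task 1=3, EF_Task 3=18) = 18; EF_Task 4 = 18+6 = 24
Expected project duration μ = 24 weeks. Critical path: Task 2 → Task 3 → Task 4.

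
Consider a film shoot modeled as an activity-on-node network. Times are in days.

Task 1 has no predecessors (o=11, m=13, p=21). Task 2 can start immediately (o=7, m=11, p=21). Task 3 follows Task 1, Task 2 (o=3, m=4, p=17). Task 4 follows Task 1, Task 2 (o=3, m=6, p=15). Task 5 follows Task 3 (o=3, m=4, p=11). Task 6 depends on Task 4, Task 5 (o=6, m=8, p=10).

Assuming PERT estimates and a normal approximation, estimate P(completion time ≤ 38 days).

te_Task 1 = (11 + 4·13 + 21)/6 = 84/6 = 14; σ²_Task 1 = ((21−11)/6)² = 2.778
te_Task 2 = (7 + 4·11 + 21)/6 = 72/6 = 12; σ²_Task 2 = ((21−7)/6)² = 5.444
te_Task 3 = (3 + 4·4 + 17)/6 = 36/6 = 6; σ²_Task 3 = ((17−3)/6)² = 5.444
te_Task 4 = (3 + 4·6 + 15)/6 = 42/6 = 7; σ²_Task 4 = ((15−3)/6)² = 4.000
te_Task 5 = (3 + 4·4 + 11)/6 = 30/6 = 5; σ²_Task 5 = ((11−3)/6)² = 1.778
te_Task 6 = (6 + 4·8 + 10)/6 = 48/6 = 8; σ²_Task 6 = ((10−6)/6)² = 0.444

Forward pass:
ES_Task 1 = 0; EF_Task 1 = 14
ES_Task 2 = 0; EF_Task 2 = 12
ES_Task 3 = max(EF_Task 1=14, EF_Task 2=12) = 14; EF_Task 3 = 14+6 = 20
ES_Task 4 = max(EF_Task 1=14, EF_Task 2=12) = 14; EF_Task 4 = 14+7 = 21
ES_Task 5 = 20; EF_Task 5 = 20+5 = 25
ES_Task 6 = max(EF_Task 4=21, EF_Task 5=25) = 25; EF_Task 6 = 25+8 = 33
Expected project duration μ = 33 days. Critical path: Task 1 → Task 3 → Task 5 → Task 6.

Variance along critical path = 2.778 + 5.444 + 1.778 + 0.444 = 10.444; σ = √10.444 = 3.232 days.
Z = (38 − 33) / 3.232 = 1.547
P(T ≤ 38) = Φ(1.547) ≈ 0.939

0.939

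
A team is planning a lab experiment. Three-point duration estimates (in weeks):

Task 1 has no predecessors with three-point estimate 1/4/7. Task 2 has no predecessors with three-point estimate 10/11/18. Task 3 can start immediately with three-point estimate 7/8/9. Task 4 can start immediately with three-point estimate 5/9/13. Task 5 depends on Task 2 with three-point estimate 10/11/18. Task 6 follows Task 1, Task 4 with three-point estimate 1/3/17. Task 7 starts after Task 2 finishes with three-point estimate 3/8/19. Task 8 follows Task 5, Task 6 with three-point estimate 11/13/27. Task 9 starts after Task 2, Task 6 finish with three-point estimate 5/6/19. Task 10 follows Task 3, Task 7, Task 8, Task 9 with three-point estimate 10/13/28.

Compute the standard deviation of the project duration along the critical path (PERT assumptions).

4.43 weeks

te_Task 1 = (1 + 4·4 + 7)/6 = 24/6 = 4; σ²_Task 1 = ((7−1)/6)² = 1.000
te_Task 2 = (10 + 4·11 + 18)/6 = 72/6 = 12; σ²_Task 2 = ((18−10)/6)² = 1.778
te_Task 3 = (7 + 4·8 + 9)/6 = 48/6 = 8; σ²_Task 3 = ((9−7)/6)² = 0.111
te_Task 4 = (5 + 4·9 + 13)/6 = 54/6 = 9; σ²_Task 4 = ((13−5)/6)² = 1.778
te_Task 5 = (10 + 4·11 + 18)/6 = 72/6 = 12; σ²_Task 5 = ((18−10)/6)² = 1.778
te_Task 6 = (1 + 4·3 + 17)/6 = 30/6 = 5; σ²_Task 6 = ((17−1)/6)² = 7.111
te_Task 7 = (3 + 4·8 + 19)/6 = 54/6 = 9; σ²_Task 7 = ((19−3)/6)² = 7.111
te_Task 8 = (11 + 4·13 + 27)/6 = 90/6 = 15; σ²_Task 8 = ((27−11)/6)² = 7.111
te_Task 9 = (5 + 4·6 + 19)/6 = 48/6 = 8; σ²_Task 9 = ((19−5)/6)² = 5.444
te_Task 10 = (10 + 4·13 + 28)/6 = 90/6 = 15; σ²_Task 10 = ((28−10)/6)² = 9.000

Forward pass:
ES_Task 1 = 0; EF_Task 1 = 4
ES_Task 2 = 0; EF_Task 2 = 12
ES_Task 3 = 0; EF_Task 3 = 8
ES_Task 4 = 0; EF_Task 4 = 9
ES_Task 5 = 12; EF_Task 5 = 12+12 = 24
ES_Task 6 = max(EF_Task 1=4, EF_Task 4=9) = 9; EF_Task 6 = 9+5 = 14
ES_Task 7 = 12; EF_Task 7 = 12+9 = 21
ES_Task 8 = max(EF_Task 5=24, EF_Task 6=14) = 24; EF_Task 8 = 24+15 = 39
ES_Task 9 = max(EF_Task 2=12, EF_Task 6=14) = 14; EF_Task 9 = 14+8 = 22
ES_Task 10 = max(EF_Task 3=8, EF_Task 7=21, EF_Task 8=39, EF_Task 9=22) = 39; EF_Task 10 = 39+15 = 54
Expected project duration μ = 54 weeks. Critical path: Task 2 → Task 5 → Task 8 → Task 10.

Variance along critical path = 1.778 + 1.778 + 7.111 + 9.000 = 19.667
σ = √19.667 = 4.435 weeks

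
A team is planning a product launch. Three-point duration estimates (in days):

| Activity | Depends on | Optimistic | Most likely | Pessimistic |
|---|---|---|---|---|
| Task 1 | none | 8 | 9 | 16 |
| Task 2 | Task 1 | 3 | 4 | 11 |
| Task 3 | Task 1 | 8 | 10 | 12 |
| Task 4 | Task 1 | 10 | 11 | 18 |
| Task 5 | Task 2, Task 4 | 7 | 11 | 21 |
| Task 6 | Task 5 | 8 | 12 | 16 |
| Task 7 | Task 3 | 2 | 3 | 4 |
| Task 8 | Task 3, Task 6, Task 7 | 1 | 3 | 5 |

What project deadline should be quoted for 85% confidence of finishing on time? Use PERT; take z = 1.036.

te_Task 1 = (8 + 4·9 + 16)/6 = 60/6 = 10; σ²_Task 1 = ((16−8)/6)² = 1.778
te_Task 2 = (3 + 4·4 + 11)/6 = 30/6 = 5; σ²_Task 2 = ((11−3)/6)² = 1.778
te_Task 3 = (8 + 4·10 + 12)/6 = 60/6 = 10; σ²_Task 3 = ((12−8)/6)² = 0.444
te_Task 4 = (10 + 4·11 + 18)/6 = 72/6 = 12; σ²_Task 4 = ((18−10)/6)² = 1.778
te_Task 5 = (7 + 4·11 + 21)/6 = 72/6 = 12; σ²_Task 5 = ((21−7)/6)² = 5.444
te_Task 6 = (8 + 4·12 + 16)/6 = 72/6 = 12; σ²_Task 6 = ((16−8)/6)² = 1.778
te_Task 7 = (2 + 4·3 + 4)/6 = 18/6 = 3; σ²_Task 7 = ((4−2)/6)² = 0.111
te_Task 8 = (1 + 4·3 + 5)/6 = 18/6 = 3; σ²_Task 8 = ((5−1)/6)² = 0.444

Forward pass:
ES_Task 1 = 0; EF_Task 1 = 10
ES_Task 2 = 10; EF_Task 2 = 10+5 = 15
ES_Task 3 = 10; EF_Task 3 = 10+10 = 20
ES_Task 4 = 10; EF_Task 4 = 10+12 = 22
ES_Task 5 = max(EF_Task 2=15, EF_Task 4=22) = 22; EF_Task 5 = 22+12 = 34
ES_Task 6 = 34; EF_Task 6 = 34+12 = 46
ES_Task 7 = 20; EF_Task 7 = 20+3 = 23
ES_Task 8 = max(EF_Task 3=20, EF_Task 6=46, EF_Task 7=23) = 46; EF_Task 8 = 46+3 = 49
Expected project duration μ = 49 days. Critical path: Task 1 → Task 4 → Task 5 → Task 6 → Task 8.

Variance along critical path = 1.778 + 1.778 + 5.444 + 1.778 + 0.444 = 11.222; σ = 3.350 days.
D = μ + z·σ = 49 + 1.036·3.350 = 52.5 days

52.5 days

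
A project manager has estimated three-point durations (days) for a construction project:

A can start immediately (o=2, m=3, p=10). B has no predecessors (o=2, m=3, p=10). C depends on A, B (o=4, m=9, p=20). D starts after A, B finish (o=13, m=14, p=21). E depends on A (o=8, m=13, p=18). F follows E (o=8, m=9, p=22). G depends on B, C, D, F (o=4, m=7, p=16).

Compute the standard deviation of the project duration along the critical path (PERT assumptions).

te_A = (2 + 4·3 + 10)/6 = 24/6 = 4; σ²_A = ((10−2)/6)² = 1.778
te_B = (2 + 4·3 + 10)/6 = 24/6 = 4; σ²_B = ((10−2)/6)² = 1.778
te_C = (4 + 4·9 + 20)/6 = 60/6 = 10; σ²_C = ((20−4)/6)² = 7.111
te_D = (13 + 4·14 + 21)/6 = 90/6 = 15; σ²_D = ((21−13)/6)² = 1.778
te_E = (8 + 4·13 + 18)/6 = 78/6 = 13; σ²_E = ((18−8)/6)² = 2.778
te_F = (8 + 4·9 + 22)/6 = 66/6 = 11; σ²_F = ((22−8)/6)² = 5.444
te_G = (4 + 4·7 + 16)/6 = 48/6 = 8; σ²_G = ((16−4)/6)² = 4.000

Forward pass:
ES_A = 0; EF_A = 4
ES_B = 0; EF_B = 4
ES_C = max(EF_A=4, EF_B=4) = 4; EF_C = 4+10 = 14
ES_D = max(EF_A=4, EF_B=4) = 4; EF_D = 4+15 = 19
ES_E = 4; EF_E = 4+13 = 17
ES_F = 17; EF_F = 17+11 = 28
ES_G = max(EF_B=4, EF_C=14, EF_D=19, EF_F=28) = 28; EF_G = 28+8 = 36
Expected project duration μ = 36 days. Critical path: A → E → F → G.

Variance along critical path = 1.778 + 2.778 + 5.444 + 4.000 = 14.000
σ = √14.000 = 3.742 days

3.74 days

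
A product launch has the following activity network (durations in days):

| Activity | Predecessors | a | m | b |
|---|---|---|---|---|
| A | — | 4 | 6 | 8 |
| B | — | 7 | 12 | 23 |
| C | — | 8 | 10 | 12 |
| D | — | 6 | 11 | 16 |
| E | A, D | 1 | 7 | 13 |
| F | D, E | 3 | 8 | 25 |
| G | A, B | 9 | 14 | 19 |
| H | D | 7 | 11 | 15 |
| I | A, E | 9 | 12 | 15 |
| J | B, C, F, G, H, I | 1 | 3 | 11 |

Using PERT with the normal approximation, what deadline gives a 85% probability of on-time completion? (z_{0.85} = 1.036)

te_A = (4 + 4·6 + 8)/6 = 36/6 = 6; σ²_A = ((8−4)/6)² = 0.444
te_B = (7 + 4·12 + 23)/6 = 78/6 = 13; σ²_B = ((23−7)/6)² = 7.111
te_C = (8 + 4·10 + 12)/6 = 60/6 = 10; σ²_C = ((12−8)/6)² = 0.444
te_D = (6 + 4·11 + 16)/6 = 66/6 = 11; σ²_D = ((16−6)/6)² = 2.778
te_E = (1 + 4·7 + 13)/6 = 42/6 = 7; σ²_E = ((13−1)/6)² = 4.000
te_F = (3 + 4·8 + 25)/6 = 60/6 = 10; σ²_F = ((25−3)/6)² = 13.444
te_G = (9 + 4·14 + 19)/6 = 84/6 = 14; σ²_G = ((19−9)/6)² = 2.778
te_H = (7 + 4·11 + 15)/6 = 66/6 = 11; σ²_H = ((15−7)/6)² = 1.778
te_I = (9 + 4·12 + 15)/6 = 72/6 = 12; σ²_I = ((15−9)/6)² = 1.000
te_J = (1 + 4·3 + 11)/6 = 24/6 = 4; σ²_J = ((11−1)/6)² = 2.778

Forward pass:
ES_A = 0; EF_A = 6
ES_B = 0; EF_B = 13
ES_C = 0; EF_C = 10
ES_D = 0; EF_D = 11
ES_E = max(EF_A=6, EF_D=11) = 11; EF_E = 11+7 = 18
ES_F = max(EF_D=11, EF_E=18) = 18; EF_F = 18+10 = 28
ES_G = max(EF_A=6, EF_B=13) = 13; EF_G = 13+14 = 27
ES_H = 11; EF_H = 11+11 = 22
ES_I = max(EF_A=6, EF_E=18) = 18; EF_I = 18+12 = 30
ES_J = max(EF_B=13, EF_C=10, EF_F=28, EF_G=27, EF_H=22, EF_I=30) = 30; EF_J = 30+4 = 34
Expected project duration μ = 34 days. Critical path: D → E → I → J.

Variance along critical path = 2.778 + 4.000 + 1.000 + 2.778 = 10.556; σ = 3.249 days.
D = μ + z·σ = 34 + 1.036·3.249 = 37.4 days

37.4 days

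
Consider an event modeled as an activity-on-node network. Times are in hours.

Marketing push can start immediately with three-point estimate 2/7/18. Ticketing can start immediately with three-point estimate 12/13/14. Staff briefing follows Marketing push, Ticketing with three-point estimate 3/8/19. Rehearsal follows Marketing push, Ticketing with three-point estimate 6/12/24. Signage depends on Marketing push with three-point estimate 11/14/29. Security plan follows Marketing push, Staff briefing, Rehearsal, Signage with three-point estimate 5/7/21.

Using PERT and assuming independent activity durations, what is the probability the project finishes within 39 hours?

te_Marketing push = (2 + 4·7 + 18)/6 = 48/6 = 8; σ²_Marketing push = ((18−2)/6)² = 7.111
te_Ticketing = (12 + 4·13 + 14)/6 = 78/6 = 13; σ²_Ticketing = ((14−12)/6)² = 0.111
te_Staff briefing = (3 + 4·8 + 19)/6 = 54/6 = 9; σ²_Staff briefing = ((19−3)/6)² = 7.111
te_Rehearsal = (6 + 4·12 + 24)/6 = 78/6 = 13; σ²_Rehearsal = ((24−6)/6)² = 9.000
te_Signage = (11 + 4·14 + 29)/6 = 96/6 = 16; σ²_Signage = ((29−11)/6)² = 9.000
te_Security plan = (5 + 4·7 + 21)/6 = 54/6 = 9; σ²_Security plan = ((21−5)/6)² = 7.111

Forward pass:
ES_Marketing push = 0; EF_Marketing push = 8
ES_Ticketing = 0; EF_Ticketing = 13
ES_Staff briefing = max(EF_Marketing push=8, EF_Ticketing=13) = 13; EF_Staff briefing = 13+9 = 22
ES_Rehearsal = max(EF_Marketing push=8, EF_Ticketing=13) = 13; EF_Rehearsal = 13+13 = 26
ES_Signage = 8; EF_Signage = 8+16 = 24
ES_Security plan = max(EF_Marketing push=8, EF_Staff briefing=22, EF_Rehearsal=26, EF_Signage=24) = 26; EF_Security plan = 26+9 = 35
Expected project duration μ = 35 hours. Critical path: Ticketing → Rehearsal → Security plan.

Variance along critical path = 0.111 + 9.000 + 7.111 = 16.222; σ = √16.222 = 4.028 hours.
Z = (39 − 35) / 4.028 = 0.993
P(T ≤ 39) = Φ(0.993) ≈ 0.840

0.840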